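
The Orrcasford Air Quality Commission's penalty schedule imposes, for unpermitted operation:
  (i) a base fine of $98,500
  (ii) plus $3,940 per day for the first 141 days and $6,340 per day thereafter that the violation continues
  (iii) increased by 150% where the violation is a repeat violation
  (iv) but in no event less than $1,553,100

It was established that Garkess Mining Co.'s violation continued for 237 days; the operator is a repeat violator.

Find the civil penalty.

First 141 days: 141 × $3,940 = $555,540
Remaining days: (237 − 141) × $6,340 = $608,640
Per-day component: $555,540 + $608,640 = $1,164,180
Base plus per-day: $98,500 + $1,164,180 = $1,262,680
Enhancement: 150% of $1,262,680 = $1,894,020
Enhanced fine: $1,262,680 + $1,894,020 = $3,156,700
Minimum $1,553,100: $3,156,700 meets the minimum, no increase.

$3,156,700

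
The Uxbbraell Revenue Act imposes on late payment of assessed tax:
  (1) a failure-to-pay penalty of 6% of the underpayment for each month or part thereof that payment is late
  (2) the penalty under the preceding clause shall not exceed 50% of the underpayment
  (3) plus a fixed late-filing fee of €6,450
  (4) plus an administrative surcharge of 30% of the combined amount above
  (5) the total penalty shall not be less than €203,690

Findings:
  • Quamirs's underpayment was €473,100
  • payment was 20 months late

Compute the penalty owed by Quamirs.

Accrued rate: 6% × 20 = 120%, capped at 50% → 50%
Failure-to-pay penalty: 50% of €473,100 = €236,550
Penalty before surcharge: €236,550 + €6,450 = €243,000
Administrative surcharge: 30% of €243,000 = €72,900
Total penalty: €243,000 + €72,900 = €315,900
Minimum €203,690: €315,900 meets the minimum, no increase.

€315,900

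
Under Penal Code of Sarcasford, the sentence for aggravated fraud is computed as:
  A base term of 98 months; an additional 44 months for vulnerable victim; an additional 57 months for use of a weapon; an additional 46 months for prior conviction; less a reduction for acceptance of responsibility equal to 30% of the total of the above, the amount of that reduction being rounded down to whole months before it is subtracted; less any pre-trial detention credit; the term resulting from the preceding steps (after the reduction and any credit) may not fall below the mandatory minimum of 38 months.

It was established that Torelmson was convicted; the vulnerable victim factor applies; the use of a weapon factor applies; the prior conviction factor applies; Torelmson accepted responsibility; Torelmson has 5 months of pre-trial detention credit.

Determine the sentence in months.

Sentence: 167 months

Vulnerable victim enhancement: +44 months
Use of a weapon enhancement: +57 months
Prior conviction enhancement: +46 months
Adjusted term: 98 months + 44 months + 57 months + 46 months = 245 months
Acceptance of responsibility reduction: 30% of 245 months = 73 months (rounded down)
After reduction: 245 − 73 = 172 months
Less pre-trial detention credit: 172 months − 5 months = 167 months
Minimum 38 months: 167 months meets the minimum, no increase.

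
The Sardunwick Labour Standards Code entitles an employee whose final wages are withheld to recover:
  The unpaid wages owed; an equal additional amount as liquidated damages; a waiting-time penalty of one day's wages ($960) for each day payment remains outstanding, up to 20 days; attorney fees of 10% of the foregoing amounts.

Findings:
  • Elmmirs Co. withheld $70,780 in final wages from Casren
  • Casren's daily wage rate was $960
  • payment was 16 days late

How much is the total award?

Liquidated damages (equal amount): $70,780
Penalty days: min(16, 20) = 16
Waiting-time penalty: 16 × $960 = $15,360
Subtotal: $70,780 + $70,780 + $15,360 = $156,920
Attorney fees: 10% of $156,920 = $15,692
Total award: $156,920 + $15,692 = $172,612

Total award: $172,612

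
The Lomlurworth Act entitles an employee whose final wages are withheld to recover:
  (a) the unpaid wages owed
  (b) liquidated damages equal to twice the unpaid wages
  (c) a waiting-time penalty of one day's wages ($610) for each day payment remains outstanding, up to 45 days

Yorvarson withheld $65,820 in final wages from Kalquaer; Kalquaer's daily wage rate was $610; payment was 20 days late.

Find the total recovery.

Doubled: 2 × $65,820 = $131,640
Penalty days: min(20, 45) = 20
Waiting-time penalty: 20 × $610 = $12,200
Total award: $65,820 + $131,640 + $12,200 = $209,660

Total award: $209,660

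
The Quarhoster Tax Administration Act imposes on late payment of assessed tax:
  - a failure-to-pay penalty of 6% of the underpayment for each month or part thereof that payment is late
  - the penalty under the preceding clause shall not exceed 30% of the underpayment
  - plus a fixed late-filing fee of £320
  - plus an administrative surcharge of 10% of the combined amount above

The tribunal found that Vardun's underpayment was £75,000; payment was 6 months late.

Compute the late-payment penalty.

Penalty: £25,102

Accrued rate: 6% × 6 = 36%, capped at 30% → 30%
Failure-to-pay penalty: 30% of £75,000 = £22,500
Penalty before surcharge: £22,500 + £320 = £22,820
Administrative surcharge: 10% of £22,820 = £2,282
Total penalty: £22,820 + £2,282 = £25,102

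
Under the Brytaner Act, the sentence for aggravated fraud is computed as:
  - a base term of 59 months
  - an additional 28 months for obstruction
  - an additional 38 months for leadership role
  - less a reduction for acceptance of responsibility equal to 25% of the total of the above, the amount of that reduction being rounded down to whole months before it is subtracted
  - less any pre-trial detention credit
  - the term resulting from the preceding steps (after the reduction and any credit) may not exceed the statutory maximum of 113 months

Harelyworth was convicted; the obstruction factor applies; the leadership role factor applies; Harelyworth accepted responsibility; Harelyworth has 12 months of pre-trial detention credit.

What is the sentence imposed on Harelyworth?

Obstruction enhancement: +28 months
Leadership role enhancement: +38 months
Adjusted term: 59 months + 28 months + 38 months = 125 months
Acceptance of responsibility reduction: 25% of 125 months = 31 months (rounded down)
After reduction: 125 − 31 = 94 months
Less pre-trial detention credit: 94 months − 12 months = 82 months
Cap at 113 months: 82 months is within the cap, no reduction.

Sentence: 82 months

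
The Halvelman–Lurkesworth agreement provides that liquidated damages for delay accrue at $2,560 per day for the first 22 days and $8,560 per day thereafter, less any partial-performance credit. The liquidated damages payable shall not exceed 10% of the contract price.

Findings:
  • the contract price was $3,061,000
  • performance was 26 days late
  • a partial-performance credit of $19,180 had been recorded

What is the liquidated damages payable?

First 22 days: 22 × $2,560 = $56,320
Remaining days: (26 − 22) × $8,560 = $34,240
Accrued per-day damages: $56,320 + $34,240 = $90,560
Less partial-performance credit: $90,560 − $19,180 = $71,380
Cap: 10% of $3,061,000 = $306,100
Cap at $306,100: $71,380 is within the cap, no reduction.

Liquidated damages: $71,380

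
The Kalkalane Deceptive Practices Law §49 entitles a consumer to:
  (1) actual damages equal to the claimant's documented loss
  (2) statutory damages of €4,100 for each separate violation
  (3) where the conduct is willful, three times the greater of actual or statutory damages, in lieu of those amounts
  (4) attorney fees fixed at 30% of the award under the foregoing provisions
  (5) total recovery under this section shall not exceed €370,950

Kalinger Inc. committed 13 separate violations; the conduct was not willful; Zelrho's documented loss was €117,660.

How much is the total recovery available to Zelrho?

Statutory damages: 13 × €4,100 = €53,300
Conduct not willful: the in-lieu enhancement does not apply.
Actual plus statutory damages: €117,660 + €53,300 = €170,960
Attorney fees: 30% of €170,960 = €51,288
Total before cap: €170,960 + €51,288 = €222,248
Cap at €370,950: €222,248 is within the cap, no reduction.

€222,248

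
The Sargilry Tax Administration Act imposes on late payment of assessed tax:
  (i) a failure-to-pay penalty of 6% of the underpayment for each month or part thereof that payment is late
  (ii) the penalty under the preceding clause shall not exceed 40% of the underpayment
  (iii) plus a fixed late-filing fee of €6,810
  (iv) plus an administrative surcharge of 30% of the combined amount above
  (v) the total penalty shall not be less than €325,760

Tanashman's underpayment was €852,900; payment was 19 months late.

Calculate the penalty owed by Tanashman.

€452,361

Accrued rate: 6% × 19 = 114%, capped at 40% → 40%
Failure-to-pay penalty: 40% of €852,900 = €341,160
Penalty before surcharge: €341,160 + €6,810 = €347,970
Administrative surcharge: 30% of €347,970 = €104,391
Total penalty: €347,970 + €104,391 = €452,361
Minimum €325,760: €452,361 meets the minimum, no increase.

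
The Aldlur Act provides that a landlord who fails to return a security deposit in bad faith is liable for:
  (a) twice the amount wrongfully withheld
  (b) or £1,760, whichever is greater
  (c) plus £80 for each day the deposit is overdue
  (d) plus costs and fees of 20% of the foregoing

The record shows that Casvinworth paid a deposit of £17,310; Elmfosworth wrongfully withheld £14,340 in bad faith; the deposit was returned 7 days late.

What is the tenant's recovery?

Doubled: 2 × £14,340 = £28,680
Minimum £1,760: £28,680 meets the minimum, no increase.
Late-return penalty: 7 × £80 = £560
Damages plus late penalty: £28,680 + £560 = £29,240
Costs and fees: 20% of £29,240 = £5,848
Total recovery: £29,240 + £5,848 = £35,088

£35,088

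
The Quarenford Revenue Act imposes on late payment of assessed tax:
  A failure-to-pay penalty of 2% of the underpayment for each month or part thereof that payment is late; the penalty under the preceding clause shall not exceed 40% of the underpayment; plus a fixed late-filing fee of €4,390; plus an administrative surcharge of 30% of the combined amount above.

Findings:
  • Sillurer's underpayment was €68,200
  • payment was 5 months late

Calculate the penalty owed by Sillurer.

€14,573

Accrued rate: 2% × 5 = 10%, capped at 40% → 10%
Failure-to-pay penalty: 10% of €68,200 = €6,820
Penalty before surcharge: €6,820 + €4,390 = €11,210
Administrative surcharge: 30% of €11,210 = €3,363
Total penalty: €11,210 + €3,363 = €14,573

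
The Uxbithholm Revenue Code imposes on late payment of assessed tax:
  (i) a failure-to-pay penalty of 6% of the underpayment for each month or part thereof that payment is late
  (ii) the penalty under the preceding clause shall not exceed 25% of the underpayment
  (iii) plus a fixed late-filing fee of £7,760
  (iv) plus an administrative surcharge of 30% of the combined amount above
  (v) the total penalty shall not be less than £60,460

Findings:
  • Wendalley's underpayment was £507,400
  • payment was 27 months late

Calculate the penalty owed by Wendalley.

Accrued rate: 6% × 27 = 162%, capped at 25% → 25%
Failure-to-pay penalty: 25% of £507,400 = £126,850
Penalty before surcharge: £126,850 + £7,760 = £134,610
Administrative surcharge: 30% of £134,610 = £40,383
Total penalty: £134,610 + £40,383 = £174,993
Minimum £60,460: £174,993 meets the minimum, no increase.

£174,993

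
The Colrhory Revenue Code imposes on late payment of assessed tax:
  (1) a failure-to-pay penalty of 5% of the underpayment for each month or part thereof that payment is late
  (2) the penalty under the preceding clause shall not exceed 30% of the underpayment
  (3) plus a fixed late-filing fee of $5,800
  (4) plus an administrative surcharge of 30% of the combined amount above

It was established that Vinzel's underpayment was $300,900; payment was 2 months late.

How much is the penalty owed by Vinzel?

Penalty: $46,657

Accrued rate: 5% × 2 = 10%, capped at 30% → 10%
Failure-to-pay penalty: 10% of $300,900 = $30,090
Penalty before surcharge: $30,090 + $5,800 = $35,890
Administrative surcharge: 30% of $35,890 = $10,767
Total penalty: $35,890 + $10,767 = $46,657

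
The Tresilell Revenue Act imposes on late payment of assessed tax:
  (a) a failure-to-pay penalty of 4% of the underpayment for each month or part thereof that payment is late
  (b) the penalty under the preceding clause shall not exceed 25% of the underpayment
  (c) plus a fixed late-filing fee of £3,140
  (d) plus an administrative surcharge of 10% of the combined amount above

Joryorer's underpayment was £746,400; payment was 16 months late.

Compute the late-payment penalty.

£208,714

Accrued rate: 4% × 16 = 64%, capped at 25% → 25%
Failure-to-pay penalty: 25% of £746,400 = £186,600
Penalty before surcharge: £186,600 + £3,140 = £189,740
Administrative surcharge: 10% of £189,740 = £18,974
Total penalty: £189,740 + £18,974 = £208,714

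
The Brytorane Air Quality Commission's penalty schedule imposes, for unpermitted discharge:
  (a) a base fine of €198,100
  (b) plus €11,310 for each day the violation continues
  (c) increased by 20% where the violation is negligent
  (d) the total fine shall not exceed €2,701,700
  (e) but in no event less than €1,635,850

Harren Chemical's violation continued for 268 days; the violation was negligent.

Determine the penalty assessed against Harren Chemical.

Civil penalty: €2,701,700

Per-day component: 268 × €11,310 = €3,031,080
Base plus per-day: €198,100 + €3,031,080 = €3,229,180
Enhancement: 20% of €3,229,180 = €645,836
Enhanced fine: €3,229,180 + €645,836 = €3,875,016
Cap at €2,701,700: €3,875,016 exceeds the cap → €2,701,700
Minimum €1,635,850: €2,701,700 meets the minimum, no increase.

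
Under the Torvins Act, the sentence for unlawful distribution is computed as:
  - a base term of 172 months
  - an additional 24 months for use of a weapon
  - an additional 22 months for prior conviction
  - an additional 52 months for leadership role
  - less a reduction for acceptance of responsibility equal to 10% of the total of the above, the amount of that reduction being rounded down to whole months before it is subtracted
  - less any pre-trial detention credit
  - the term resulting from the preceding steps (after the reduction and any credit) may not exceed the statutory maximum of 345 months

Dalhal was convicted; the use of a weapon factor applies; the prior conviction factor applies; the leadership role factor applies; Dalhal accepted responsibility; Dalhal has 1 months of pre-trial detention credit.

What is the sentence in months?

Use of a weapon enhancement: +24 months
Prior conviction enhancement: +22 months
Leadership role enhancement: +52 months
Adjusted term: 172 months + 24 months + 22 months + 52 months = 270 months
Acceptance of responsibility reduction: 10% of 270 months = 27 months (rounded down)
After reduction: 270 − 27 = 243 months
Less pre-trial detention credit: 243 months − 1 months = 242 months
Cap at 345 months: 242 months is within the cap, no reduction.

242 months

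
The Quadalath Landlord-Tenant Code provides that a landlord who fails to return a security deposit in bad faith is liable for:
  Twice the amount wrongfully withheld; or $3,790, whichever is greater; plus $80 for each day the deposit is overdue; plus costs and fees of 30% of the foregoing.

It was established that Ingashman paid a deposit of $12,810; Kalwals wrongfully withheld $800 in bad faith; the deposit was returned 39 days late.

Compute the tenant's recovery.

$8,983

Doubled: 2 × $800 = $1,600
Minimum $3,790: $1,600 is below the minimum → $3,790
Late-return penalty: 39 × $80 = $3,120
Damages plus late penalty: $3,790 + $3,120 = $6,910
Costs and fees: 30% of $6,910 = $2,073
Total recovery: $6,910 + $2,073 = $8,983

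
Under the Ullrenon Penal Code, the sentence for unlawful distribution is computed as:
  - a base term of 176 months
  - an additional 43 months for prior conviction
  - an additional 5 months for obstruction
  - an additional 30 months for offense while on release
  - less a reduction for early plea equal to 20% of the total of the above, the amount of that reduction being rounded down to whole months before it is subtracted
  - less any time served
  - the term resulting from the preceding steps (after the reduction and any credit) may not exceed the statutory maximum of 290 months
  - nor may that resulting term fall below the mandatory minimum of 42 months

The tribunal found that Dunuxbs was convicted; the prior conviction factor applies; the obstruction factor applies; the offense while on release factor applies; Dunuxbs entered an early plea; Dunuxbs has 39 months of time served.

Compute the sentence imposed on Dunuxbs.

165 months

Prior conviction enhancement: +43 months
Obstruction enhancement: +5 months
Offense while on release enhancement: +30 months
Adjusted term: 176 months + 43 months + 5 months + 30 months = 254 months
Early plea reduction: 20% of 254 months = 50 months (rounded down)
After reduction: 254 − 50 = 204 months
Less time served: 204 months − 39 months = 165 months
Cap at 290 months: 165 months is within the cap, no reduction.
Minimum 42 months: 165 months meets the minimum, no increase.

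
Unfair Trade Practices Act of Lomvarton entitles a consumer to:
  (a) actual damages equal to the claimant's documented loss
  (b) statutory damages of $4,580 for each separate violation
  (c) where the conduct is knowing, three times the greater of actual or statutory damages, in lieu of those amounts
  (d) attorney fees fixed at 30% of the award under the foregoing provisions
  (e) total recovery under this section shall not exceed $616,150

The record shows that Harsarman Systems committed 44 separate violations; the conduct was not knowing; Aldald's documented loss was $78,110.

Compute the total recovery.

Statutory damages: 44 × $4,580 = $201,520
Conduct not knowing: the in-lieu enhancement does not apply.
Actual plus statutory damages: $78,110 + $201,520 = $279,630
Attorney fees: 30% of $279,630 = $83,889
Total before cap: $279,630 + $83,889 = $363,519
Cap at $616,150: $363,519 is within the cap, no reduction.

Total recovery: $363,519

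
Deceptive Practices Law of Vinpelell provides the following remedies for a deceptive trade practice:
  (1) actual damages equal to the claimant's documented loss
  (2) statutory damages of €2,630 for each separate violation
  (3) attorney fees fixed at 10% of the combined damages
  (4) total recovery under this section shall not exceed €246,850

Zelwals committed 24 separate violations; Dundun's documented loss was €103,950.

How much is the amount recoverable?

Statutory damages: 24 × €2,630 = €63,120
Combined damages: €103,950 + €63,120 = €167,070
Attorney fees: 10% of €167,070 = €16,707
Total before cap: €167,070 + €16,707 = €183,777
Cap at €246,850: €183,777 is within the cap, no reduction.

€183,777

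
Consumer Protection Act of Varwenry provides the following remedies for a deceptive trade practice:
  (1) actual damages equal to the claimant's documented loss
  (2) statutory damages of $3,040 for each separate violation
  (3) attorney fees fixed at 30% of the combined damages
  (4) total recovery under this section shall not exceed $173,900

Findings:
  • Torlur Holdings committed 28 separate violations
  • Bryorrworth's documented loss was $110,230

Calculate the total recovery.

$173,900

Statutory damages: 28 × $3,040 = $85,120
Combined damages: $110,230 + $85,120 = $195,350
Attorney fees: 30% of $195,350 = $58,605
Total before cap: $195,350 + $58,605 = $253,955
Cap at $173,900: $253,955 exceeds the cap → $173,900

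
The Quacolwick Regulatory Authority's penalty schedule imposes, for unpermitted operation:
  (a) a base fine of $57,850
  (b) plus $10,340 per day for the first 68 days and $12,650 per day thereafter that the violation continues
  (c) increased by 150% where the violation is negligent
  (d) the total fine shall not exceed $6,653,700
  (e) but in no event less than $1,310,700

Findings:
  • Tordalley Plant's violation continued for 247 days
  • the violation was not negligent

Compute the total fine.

$3,025,320

First 68 days: 68 × $10,340 = $703,120
Remaining days: (247 − 68) × $12,650 = $2,264,350
Per-day component: $703,120 + $2,264,350 = $2,967,470
Base plus per-day: $57,850 + $2,967,470 = $3,025,320
The violation was not negligent: no 150% increase.
Cap at $6,653,700: $3,025,320 is within the cap, no reduction.
Minimum $1,310,700: $3,025,320 meets the minimum, no increase.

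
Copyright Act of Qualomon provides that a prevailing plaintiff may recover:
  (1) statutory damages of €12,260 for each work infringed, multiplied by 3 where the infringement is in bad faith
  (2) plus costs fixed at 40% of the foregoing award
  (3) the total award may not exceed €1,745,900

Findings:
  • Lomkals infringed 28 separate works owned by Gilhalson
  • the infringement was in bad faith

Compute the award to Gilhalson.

€1,441,776

Statutory damages: 28 × €12,260 = €343,280
Trebled: 3 × €343,280 = €1,029,840
Costs: 40% of €1,029,840 = €411,936
Award plus costs: €1,029,840 + €411,936 = €1,441,776
Cap at €1,745,900: €1,441,776 is within the cap, no reduction.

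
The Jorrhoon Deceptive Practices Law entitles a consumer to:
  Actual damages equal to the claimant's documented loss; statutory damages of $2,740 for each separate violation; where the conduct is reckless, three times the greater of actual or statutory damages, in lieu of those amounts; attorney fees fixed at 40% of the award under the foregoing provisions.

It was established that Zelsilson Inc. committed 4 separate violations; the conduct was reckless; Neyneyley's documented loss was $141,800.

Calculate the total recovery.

$595,560

Statutory damages: 4 × $2,740 = $10,960
Greater of actual damages ($141,800) or statutory damages ($10,960): $141,800
Trebled: 3 × $141,800 = $425,400
Attorney fees: 40% of $425,400 = $170,160
Total recovery: $425,400 + $170,160 = $595,560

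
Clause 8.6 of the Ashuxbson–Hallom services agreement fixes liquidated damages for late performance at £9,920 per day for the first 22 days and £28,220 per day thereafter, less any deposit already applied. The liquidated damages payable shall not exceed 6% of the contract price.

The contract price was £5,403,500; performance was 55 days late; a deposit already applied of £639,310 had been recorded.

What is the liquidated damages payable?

Liquidated damages: £324,210

First 22 days: 22 × £9,920 = £218,240
Remaining days: (55 − 22) × £28,220 = £931,260
Accrued per-day damages: £218,240 + £931,260 = £1,149,500
Less deposit already applied: £1,149,500 − £639,310 = £510,190
Cap: 6% of £5,403,500 = £324,210
Cap at £324,210: £510,190 exceeds the cap → £324,210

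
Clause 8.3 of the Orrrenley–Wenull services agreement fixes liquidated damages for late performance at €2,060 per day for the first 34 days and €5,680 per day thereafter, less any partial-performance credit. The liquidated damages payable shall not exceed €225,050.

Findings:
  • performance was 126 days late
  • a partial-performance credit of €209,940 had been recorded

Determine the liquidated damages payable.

€225,050

First 34 days: 34 × €2,060 = €70,040
Remaining days: (126 − 34) × €5,680 = €522,560
Accrued per-day damages: €70,040 + €522,560 = €592,600
Less partial-performance credit: €592,600 − €209,940 = €382,660
Cap at €225,050: €382,660 exceeds the cap → €225,050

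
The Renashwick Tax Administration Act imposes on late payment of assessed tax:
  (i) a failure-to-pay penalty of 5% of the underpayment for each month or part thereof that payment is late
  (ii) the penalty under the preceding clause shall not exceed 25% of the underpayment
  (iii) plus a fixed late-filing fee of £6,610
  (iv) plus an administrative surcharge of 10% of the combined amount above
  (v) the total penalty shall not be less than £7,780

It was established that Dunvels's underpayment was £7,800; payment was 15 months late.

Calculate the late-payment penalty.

£9,416

Accrued rate: 5% × 15 = 75%, capped at 25% → 25%
Failure-to-pay penalty: 25% of £7,800 = £1,950
Penalty before surcharge: £1,950 + £6,610 = £8,560
Administrative surcharge: 10% of £8,560 = £856
Total penalty: £8,560 + £856 = £9,416
Minimum £7,780: £9,416 meets the minimum, no increase.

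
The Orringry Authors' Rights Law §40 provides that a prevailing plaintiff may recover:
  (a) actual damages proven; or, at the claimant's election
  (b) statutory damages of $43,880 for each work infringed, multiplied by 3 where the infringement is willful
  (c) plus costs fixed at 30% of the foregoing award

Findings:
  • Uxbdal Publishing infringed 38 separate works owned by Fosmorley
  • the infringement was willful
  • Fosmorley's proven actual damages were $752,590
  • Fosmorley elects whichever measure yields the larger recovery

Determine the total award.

$6,503,016

Statutory damages: 38 × $43,880 = $1,667,440
Trebled: 3 × $1,667,440 = $5,002,320
Greater of actual damages ($752,590) or enhanced statutory damages ($5,002,320): $5,002,320
Costs: 30% of $5,002,320 = $1,500,696
Award plus costs: $5,002,320 + $1,500,696 = $6,503,016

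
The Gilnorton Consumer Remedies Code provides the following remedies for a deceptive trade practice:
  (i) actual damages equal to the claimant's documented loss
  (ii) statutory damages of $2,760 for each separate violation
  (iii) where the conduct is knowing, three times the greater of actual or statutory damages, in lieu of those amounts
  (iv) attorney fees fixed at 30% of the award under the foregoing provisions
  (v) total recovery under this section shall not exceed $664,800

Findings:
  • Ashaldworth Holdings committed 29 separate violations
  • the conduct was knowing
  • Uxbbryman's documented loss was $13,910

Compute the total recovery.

$312,156

Statutory damages: 29 × $2,760 = $80,040
Greater of actual damages ($13,910) or statutory damages ($80,040): $80,040
Trebled: 3 × $80,040 = $240,120
Attorney fees: 30% of $240,120 = $72,036
Total before cap: $240,120 + $72,036 = $312,156
Cap at $664,800: $312,156 is within the cap, no reduction.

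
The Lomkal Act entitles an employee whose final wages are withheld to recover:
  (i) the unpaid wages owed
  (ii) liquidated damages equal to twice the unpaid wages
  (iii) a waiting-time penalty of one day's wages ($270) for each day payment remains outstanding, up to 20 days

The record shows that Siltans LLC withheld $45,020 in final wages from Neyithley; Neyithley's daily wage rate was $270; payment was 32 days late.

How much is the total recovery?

$140,460

Doubled: 2 × $45,020 = $90,040
Penalty days: min(32, 20) = 20
Waiting-time penalty: 20 × $270 = $5,400
Total award: $45,020 + $90,040 + $5,400 = $140,460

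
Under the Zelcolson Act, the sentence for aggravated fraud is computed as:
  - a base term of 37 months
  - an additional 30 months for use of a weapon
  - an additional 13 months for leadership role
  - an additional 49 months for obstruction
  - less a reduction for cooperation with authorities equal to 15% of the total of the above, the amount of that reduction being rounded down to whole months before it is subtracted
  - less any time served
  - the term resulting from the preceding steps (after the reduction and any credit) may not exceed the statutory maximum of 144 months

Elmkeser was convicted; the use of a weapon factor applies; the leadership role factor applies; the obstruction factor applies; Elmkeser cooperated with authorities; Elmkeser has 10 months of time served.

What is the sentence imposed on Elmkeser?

Sentence: 100 months

Use of a weapon enhancement: +30 months
Leadership role enhancement: +13 months
Obstruction enhancement: +49 months
Adjusted term: 37 months + 30 months + 13 months + 49 months = 129 months
Cooperation with authorities reduction: 15% of 129 months = 19 months (rounded down)
After reduction: 129 − 19 = 110 months
Less time served: 110 months − 10 months = 100 months
Cap at 144 months: 100 months is within the cap, no reduction.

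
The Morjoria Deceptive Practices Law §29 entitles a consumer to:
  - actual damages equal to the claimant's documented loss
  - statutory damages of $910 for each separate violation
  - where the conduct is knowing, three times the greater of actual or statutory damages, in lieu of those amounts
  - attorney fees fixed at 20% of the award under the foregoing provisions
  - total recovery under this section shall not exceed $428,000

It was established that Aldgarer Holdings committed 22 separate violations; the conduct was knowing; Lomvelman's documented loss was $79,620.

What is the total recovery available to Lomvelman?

Total recovery: $286,632

Statutory damages: 22 × $910 = $20,020
Greater of actual damages ($79,620) or statutory damages ($20,020): $79,620
Trebled: 3 × $79,620 = $238,860
Attorney fees: 20% of $238,860 = $47,772
Total before cap: $238,860 + $47,772 = $286,632
Cap at $428,000: $286,632 is within the cap, no reduction.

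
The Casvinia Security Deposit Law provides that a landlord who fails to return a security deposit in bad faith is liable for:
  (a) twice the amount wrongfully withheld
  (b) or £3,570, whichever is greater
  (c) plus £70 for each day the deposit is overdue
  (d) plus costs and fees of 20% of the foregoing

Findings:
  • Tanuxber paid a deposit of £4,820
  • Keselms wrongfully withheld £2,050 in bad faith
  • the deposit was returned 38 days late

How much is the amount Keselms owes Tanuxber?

£8,112

Doubled: 2 × £2,050 = £4,100
Minimum £3,570: £4,100 meets the minimum, no increase.
Late-return penalty: 38 × £70 = £2,660
Damages plus late penalty: £4,100 + £2,660 = £6,760
Costs and fees: 20% of £6,760 = £1,352
Total recovery: £6,760 + £1,352 = £8,112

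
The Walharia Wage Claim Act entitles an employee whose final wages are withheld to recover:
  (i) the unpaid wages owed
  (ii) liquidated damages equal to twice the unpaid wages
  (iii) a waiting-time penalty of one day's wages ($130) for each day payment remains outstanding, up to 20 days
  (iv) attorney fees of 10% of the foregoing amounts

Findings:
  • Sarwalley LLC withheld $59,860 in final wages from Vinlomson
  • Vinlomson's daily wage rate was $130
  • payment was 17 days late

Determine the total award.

Doubled: 2 × $59,860 = $119,720
Penalty days: min(17, 20) = 17
Waiting-time penalty: 17 × $130 = $2,210
Subtotal: $59,860 + $119,720 + $2,210 = $181,790
Attorney fees: 10% of $181,790 = $18,179
Total award: $181,790 + $18,179 = $199,969

$199,969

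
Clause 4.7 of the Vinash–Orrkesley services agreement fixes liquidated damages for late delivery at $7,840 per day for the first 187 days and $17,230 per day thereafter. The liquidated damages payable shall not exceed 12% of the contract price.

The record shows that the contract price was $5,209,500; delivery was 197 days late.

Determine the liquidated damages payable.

$625,140

First 187 days: 187 × $7,840 = $1,466,080
Remaining days: (197 − 187) × $17,230 = $172,300
Accrued per-day damages: $1,466,080 + $172,300 = $1,638,380
Cap: 12% of $5,209,500 = $625,140
Cap at $625,140: $1,638,380 exceeds the cap → $625,140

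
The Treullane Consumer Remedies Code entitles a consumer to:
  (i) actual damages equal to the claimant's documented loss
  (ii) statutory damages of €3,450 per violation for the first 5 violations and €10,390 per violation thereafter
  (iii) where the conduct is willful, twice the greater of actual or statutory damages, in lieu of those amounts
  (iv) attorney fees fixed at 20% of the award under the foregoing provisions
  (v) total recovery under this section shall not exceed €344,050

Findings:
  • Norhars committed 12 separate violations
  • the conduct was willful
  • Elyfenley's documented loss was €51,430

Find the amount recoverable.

€215,952

First 5 violations: 5 × €3,450 = €17,250
Remaining violations: (12 − 5) × €10,390 = €72,730
Statutory damages: €17,250 + €72,730 = €89,980
Greater of actual damages (€51,430) or statutory damages (€89,980): €89,980
Doubled: 2 × €89,980 = €179,960
Attorney fees: 20% of €179,960 = €35,992
Total before cap: €179,960 + €35,992 = €215,952
Cap at €344,050: €215,952 is within the cap, no reduction.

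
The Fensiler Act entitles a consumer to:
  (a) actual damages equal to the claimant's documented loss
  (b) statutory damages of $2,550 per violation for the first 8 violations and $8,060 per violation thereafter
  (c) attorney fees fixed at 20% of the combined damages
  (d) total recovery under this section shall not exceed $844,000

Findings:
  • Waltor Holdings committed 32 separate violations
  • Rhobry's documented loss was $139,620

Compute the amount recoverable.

First 8 violations: 8 × $2,550 = $20,400
Remaining violations: (32 − 8) × $8,060 = $193,440
Statutory damages: $20,400 + $193,440 = $213,840
Combined damages: $139,620 + $213,840 = $353,460
Attorney fees: 20% of $353,460 = $70,692
Total before cap: $353,460 + $70,692 = $424,152
Cap at $844,000: $424,152 is within the cap, no reduction.

$424,152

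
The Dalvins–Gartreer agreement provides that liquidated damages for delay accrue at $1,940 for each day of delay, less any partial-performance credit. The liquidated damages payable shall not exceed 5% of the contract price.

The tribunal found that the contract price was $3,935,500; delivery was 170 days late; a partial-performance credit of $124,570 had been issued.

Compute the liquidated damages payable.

$196,775

Per-day damages: 170 × $1,940 = $329,800
Less partial-performance credit: $329,800 − $124,570 = $205,230
Cap: 5% of $3,935,500 = $196,775
Cap at $196,775: $205,230 exceeds the cap → $196,775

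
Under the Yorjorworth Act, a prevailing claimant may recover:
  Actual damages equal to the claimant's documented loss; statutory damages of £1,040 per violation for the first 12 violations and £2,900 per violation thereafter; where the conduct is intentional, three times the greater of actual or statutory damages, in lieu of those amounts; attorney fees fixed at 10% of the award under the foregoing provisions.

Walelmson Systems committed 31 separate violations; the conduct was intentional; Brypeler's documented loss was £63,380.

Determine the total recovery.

£223,014

First 12 violations: 12 × £1,040 = £12,480
Remaining violations: (31 − 12) × £2,900 = £55,100
Statutory damages: £12,480 + £55,100 = £67,580
Greater of actual damages (£63,380) or statutory damages (£67,580): £67,580
Trebled: 3 × £67,580 = £202,740
Attorney fees: 10% of £202,740 = £20,274
Total recovery: £202,740 + £20,274 = £223,014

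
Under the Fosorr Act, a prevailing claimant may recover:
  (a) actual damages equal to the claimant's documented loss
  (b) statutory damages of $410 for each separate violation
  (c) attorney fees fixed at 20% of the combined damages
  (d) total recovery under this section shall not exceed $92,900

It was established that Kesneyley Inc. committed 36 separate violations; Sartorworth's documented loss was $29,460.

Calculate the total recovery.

$53,064

Statutory damages: 36 × $410 = $14,760
Combined damages: $29,460 + $14,760 = $44,220
Attorney fees: 20% of $44,220 = $8,844
Total before cap: $44,220 + $8,844 = $53,064
Cap at $92,900: $53,064 is within the cap, no reduction.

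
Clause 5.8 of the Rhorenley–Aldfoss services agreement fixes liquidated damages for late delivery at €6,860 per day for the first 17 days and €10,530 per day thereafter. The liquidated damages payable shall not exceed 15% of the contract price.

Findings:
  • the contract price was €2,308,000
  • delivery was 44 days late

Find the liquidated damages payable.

First 17 days: 17 × €6,860 = €116,620
Remaining days: (44 − 17) × €10,530 = €284,310
Accrued per-day damages: €116,620 + €284,310 = €400,930
Cap: 15% of €2,308,000 = €346,200
Cap at €346,200: €400,930 exceeds the cap → €346,200

€346,200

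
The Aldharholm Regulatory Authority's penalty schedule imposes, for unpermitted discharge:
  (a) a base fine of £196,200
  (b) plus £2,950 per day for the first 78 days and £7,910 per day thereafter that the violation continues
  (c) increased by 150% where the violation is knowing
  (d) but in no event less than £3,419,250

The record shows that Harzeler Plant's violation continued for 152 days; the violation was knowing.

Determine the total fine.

Civil penalty: £3,419,250

First 78 days: 78 × £2,950 = £230,100
Remaining days: (152 − 78) × £7,910 = £585,340
Per-day component: £230,100 + £585,340 = £815,440
Base plus per-day: £196,200 + £815,440 = £1,011,640
Enhancement: 150% of £1,011,640 = £1,517,460
Enhanced fine: £1,011,640 + £1,517,460 = £2,529,100
Minimum £3,419,250: £2,529,100 is below the minimum → £3,419,250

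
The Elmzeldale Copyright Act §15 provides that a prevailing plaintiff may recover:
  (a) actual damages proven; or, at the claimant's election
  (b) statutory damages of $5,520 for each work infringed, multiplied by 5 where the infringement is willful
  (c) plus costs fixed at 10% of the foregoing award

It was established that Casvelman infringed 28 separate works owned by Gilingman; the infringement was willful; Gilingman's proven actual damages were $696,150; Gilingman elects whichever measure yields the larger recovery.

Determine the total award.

Award: $850,080

Statutory damages: 28 × $5,520 = $154,560
Multiplied by 5: 5 × $154,560 = $772,800
Greater of actual damages ($696,150) or enhanced statutory damages ($772,800): $772,800
Costs: 10% of $772,800 = $77,280
Award plus costs: $772,800 + $77,280 = $850,080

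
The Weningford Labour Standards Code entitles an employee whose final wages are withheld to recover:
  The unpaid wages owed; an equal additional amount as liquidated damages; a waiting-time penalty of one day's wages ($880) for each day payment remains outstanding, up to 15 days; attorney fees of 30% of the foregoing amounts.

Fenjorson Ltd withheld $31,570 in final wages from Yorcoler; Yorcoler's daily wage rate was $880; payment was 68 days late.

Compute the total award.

$99,242

Liquidated damages (equal amount): $31,570
Penalty days: min(68, 15) = 15
Waiting-time penalty: 15 × $880 = $13,200
Subtotal: $31,570 + $31,570 + $13,200 = $76,340
Attorney fees: 30% of $76,340 = $22,902
Total award: $76,340 + $22,902 = $99,242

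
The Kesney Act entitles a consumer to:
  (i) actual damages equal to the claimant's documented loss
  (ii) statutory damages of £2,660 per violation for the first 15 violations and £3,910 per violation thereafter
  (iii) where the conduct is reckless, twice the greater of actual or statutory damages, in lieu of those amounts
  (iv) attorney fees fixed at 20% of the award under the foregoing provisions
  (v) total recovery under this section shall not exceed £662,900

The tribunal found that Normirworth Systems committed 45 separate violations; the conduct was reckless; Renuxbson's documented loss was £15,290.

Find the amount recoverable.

£377,280

First 15 violations: 15 × £2,660 = £39,900
Remaining violations: (45 − 15) × £3,910 = £117,300
Statutory damages: £39,900 + £117,300 = £157,200
Greater of actual damages (£15,290) or statutory damages (£157,200): £157,200
Doubled: 2 × £157,200 = £314,400
Attorney fees: 20% of £314,400 = £62,880
Total before cap: £314,400 + £62,880 = £377,280
Cap at £662,900: £377,280 is within the cap, no reduction.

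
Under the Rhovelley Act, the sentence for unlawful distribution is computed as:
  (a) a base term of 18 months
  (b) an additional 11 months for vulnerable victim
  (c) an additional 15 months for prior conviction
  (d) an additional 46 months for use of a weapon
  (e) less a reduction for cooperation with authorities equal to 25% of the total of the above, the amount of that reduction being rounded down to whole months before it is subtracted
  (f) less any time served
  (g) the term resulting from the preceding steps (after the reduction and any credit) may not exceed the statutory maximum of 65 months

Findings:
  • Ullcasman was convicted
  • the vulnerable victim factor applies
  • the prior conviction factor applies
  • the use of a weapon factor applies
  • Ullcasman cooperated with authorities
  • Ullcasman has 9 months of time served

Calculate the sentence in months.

Vulnerable victim enhancement: +11 months
Prior conviction enhancement: +15 months
Use of a weapon enhancement: +46 months
Adjusted term: 18 months + 11 months + 15 months + 46 months = 90 months
Cooperation with authorities reduction: 25% of 90 months = 22 months (rounded down)
After reduction: 90 − 22 = 68 months
Less time served: 68 months − 9 months = 59 months
Cap at 65 months: 59 months is within the cap, no reduction.

59 months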